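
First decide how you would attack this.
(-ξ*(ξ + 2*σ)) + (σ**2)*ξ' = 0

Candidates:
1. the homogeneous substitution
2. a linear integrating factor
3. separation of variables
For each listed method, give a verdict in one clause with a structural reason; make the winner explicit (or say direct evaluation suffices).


Best approach: the homogeneous substitution — the slope is degree-zero homogeneous: the ratio substitution v = ξ/σ collapses it. Rearranged, this also fits the Bernoulli template directly; the homogeneous substitution reads the structure without the rearrangement.
- the homogeneous substitution: applicable, and directly so.
- a linear integrating factor — a nonlinear term in the unknown puts this outside the integrating-factor template.
- separation of variables — no division isolates the independent variable from the unknown.


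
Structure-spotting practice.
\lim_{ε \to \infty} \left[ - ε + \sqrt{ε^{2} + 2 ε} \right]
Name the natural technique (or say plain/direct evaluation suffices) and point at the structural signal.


Diagnosis: conjugate multiplication — turning the difference into a conjugate-rationalized ratio makes the limit readable.


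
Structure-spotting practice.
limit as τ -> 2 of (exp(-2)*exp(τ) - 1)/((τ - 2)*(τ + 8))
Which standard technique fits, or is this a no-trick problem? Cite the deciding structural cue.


Diagnosis: l'Hôpital's rule (0/0) — substituting 2 gives 0 over 0; differentiate top and bottom once and re-evaluate. The standard small-argument limits would also carry it; the rule is the systematic route.


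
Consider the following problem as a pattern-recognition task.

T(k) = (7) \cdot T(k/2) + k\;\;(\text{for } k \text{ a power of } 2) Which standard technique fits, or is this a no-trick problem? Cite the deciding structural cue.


Diagnosis: the master substitution — treat m = log base 2 of k as the new clock: one recursion step advances m by one while k scales by 2.


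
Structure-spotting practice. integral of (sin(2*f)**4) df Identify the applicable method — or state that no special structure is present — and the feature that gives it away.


Diagnosis: a trigonometric identity — the even trigonometric power sin(2*f)**4 reduces by a double-angle identity before any integration is attempted.


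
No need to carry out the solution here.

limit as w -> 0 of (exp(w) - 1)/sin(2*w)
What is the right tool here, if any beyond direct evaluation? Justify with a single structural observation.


Method: l'Hôpital's rule (0/0) — both numerator and denominator vanish at 0: the genuine 0/0 indeterminate that l'Hôpital exists for. Known elementary limits would finish this too — the rule just bypasses the case analysis.


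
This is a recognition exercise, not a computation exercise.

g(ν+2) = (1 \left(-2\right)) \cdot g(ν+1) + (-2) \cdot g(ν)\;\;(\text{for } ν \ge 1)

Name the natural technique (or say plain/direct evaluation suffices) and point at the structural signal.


Verdict: the characteristic-root method — no index-dependence in the weights and nothing inhomogeneous: classic characteristic-equation setup.


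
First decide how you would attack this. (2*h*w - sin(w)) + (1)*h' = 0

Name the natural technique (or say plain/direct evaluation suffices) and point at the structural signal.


Verdict: a linear integrating factor — linear in the unknown with genuine forcing: multiply through by the exponential of the integrated coefficient and the left side closes into one derivative.


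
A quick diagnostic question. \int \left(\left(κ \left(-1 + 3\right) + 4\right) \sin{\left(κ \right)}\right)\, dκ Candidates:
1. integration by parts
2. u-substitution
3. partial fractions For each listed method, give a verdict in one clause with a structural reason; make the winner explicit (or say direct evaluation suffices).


Method: integration by parts — the integrand splits as (κ \left(-1 + 3\right) + 4) times \sin{\left(κ \right)} — repeatedly differentiating the polynomial part kills it, which is the parts ladder.
- integration by parts: applies; the problem has the shape this method handles.
- u-substitution: no subexpression of the integrand serves as a whole-integral substitution inner — individual terms may offer their own, but none carries its derivative as a factor of the full integrand; a working change of variable would have to be constructed from outside the expression.
- partial fractions — there is no rational-function structure to decompose.


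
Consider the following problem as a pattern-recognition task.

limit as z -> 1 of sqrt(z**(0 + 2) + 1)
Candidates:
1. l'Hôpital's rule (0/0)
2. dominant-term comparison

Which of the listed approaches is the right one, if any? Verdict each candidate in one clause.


Verdict: no special technique — nothing blocks direct substitution at 1: plug in and finish.
- l'Hôpital's rule (0/0): substituting the point produces a determinate value, not a 0 over 0 clash.
- dominant-term comparison — this limit is not decided by comparing polynomial growth at infinity.


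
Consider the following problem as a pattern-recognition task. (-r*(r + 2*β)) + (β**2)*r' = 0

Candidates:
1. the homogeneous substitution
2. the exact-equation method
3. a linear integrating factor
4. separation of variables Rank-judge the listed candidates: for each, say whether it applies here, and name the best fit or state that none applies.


Best approach: the homogeneous substitution — the slope's numerator and denominator have matching total degree, so it depends only on r/β and the ratio substitution collapses it. Rearranged, this also fits the Bernoulli template directly; the homogeneous substitution reads the structure without the rearrangement.
- the homogeneous substitution — applicable, and directly so.
- the exact-equation method — the mixed partial derivatives differ, so the left side is not a total differential.
- a linear integrating factor — a nonlinear term in the unknown puts this outside the integrating-factor template.
- separation of variables — no division isolates the independent variable from the unknown.


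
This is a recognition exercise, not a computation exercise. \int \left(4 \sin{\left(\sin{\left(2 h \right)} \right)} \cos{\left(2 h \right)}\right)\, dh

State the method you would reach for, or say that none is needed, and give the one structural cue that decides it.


Method: u-substitution — read it as f(\sin{\left(2 h \right)}) times a constant multiple of d(\sin{\left(2 h \right)}): one substitution, u = \sin{\left(2 h \right)}, finishes it.


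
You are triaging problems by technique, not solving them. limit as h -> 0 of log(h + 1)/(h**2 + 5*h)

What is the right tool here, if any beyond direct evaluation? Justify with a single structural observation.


Method: l'Hôpital's rule (0/0) — substituting 0 gives 0 over 0; differentiate top and bottom once and re-evaluate. Known elementary limits would finish this too — the rule just bypasses the case analysis.


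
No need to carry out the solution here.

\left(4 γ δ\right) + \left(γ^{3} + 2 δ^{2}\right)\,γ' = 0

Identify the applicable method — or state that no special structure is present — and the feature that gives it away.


Best approach: the exact-equation method — take the mixed partials of 4 γ δ and γ^{3} + 2 δ^{2}: they are equal, which certifies an exact differential.


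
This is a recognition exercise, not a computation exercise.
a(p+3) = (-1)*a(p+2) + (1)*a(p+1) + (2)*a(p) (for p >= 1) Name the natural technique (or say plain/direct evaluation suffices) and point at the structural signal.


Method: the characteristic-root method — constant coefficients and linearity mean the ansatz r^p reduces it to solving the characteristic polynomial.


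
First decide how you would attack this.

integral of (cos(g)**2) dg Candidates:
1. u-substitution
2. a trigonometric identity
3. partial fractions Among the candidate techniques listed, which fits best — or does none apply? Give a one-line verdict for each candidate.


Method: a trigonometric identity — even powers like cos(g)**2 never integrate directly; the half-angle identity lowers the degree first.
- u-substitution — no subexpression of the integrand pairs with its own derivative as a factor — individual terms may offer their own substitutions, but any change of variable covering the whole integral would have to be constructed from outside the expression.
- a trigonometric identity — yes, a natural case for it.
- partial fractions: there is no rational-function structure to decompose.


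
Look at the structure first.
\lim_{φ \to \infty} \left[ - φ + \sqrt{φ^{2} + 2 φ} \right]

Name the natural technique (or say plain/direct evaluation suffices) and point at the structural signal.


Verdict: conjugate multiplication — \sqrt{φ^{2} + 2 φ} and φ both blow up, but their difference is tame once the conjugate rationalizes it.


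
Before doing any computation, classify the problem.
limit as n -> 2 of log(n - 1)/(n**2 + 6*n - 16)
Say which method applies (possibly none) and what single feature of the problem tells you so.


Verdict: l'Hôpital's rule (0/0) — plug in 2: top and bottom both hit zero, so differentiate each and retry. Known elementary limits would finish this too — the rule just bypasses the case analysis.


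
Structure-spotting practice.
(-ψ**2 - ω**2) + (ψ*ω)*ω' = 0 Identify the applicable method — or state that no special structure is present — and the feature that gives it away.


Method: the homogeneous substitution — solved for the derivative, the right side is unchanged under scaling ψ and ω together — it depends only on the ratio ω/ψ, so substitute a single ratio variable. A Bernoulli substitution is a fair alternative on this equation directly; the homogeneous reading takes it as given.


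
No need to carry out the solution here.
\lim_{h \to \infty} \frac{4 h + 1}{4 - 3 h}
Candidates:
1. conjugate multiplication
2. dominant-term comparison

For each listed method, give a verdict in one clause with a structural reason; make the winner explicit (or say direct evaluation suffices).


Diagnosis: dominant-term comparison — growth-rate triage: the leading powers of h decide the limit, everything else is noise.
- conjugate multiplication: no divergent radical difference is present for a conjugate pair to cancel.
- dominant-term comparison — yes — fits the structure here.


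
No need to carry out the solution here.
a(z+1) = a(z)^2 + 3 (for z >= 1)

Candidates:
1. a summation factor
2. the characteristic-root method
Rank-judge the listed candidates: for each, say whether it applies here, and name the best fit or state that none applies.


Technique: no special technique — the unknown enters the rule nonlinearly, not as a weighted sum — no linear method is even well-posed.
- a summation factor — no summation factor applies — the rule is not linear in the sequence values.
- the characteristic-root method: nonlinearity rules out exponential-mode superposition from the start.


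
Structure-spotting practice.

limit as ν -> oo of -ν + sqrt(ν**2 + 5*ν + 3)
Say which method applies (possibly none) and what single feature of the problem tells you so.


Diagnosis: conjugate multiplication — infinity minus infinity with a radical in play — multiply by the conjugate so the divergences of sqrt(ν**2 + 5*ν + 3) and ν annihilate.


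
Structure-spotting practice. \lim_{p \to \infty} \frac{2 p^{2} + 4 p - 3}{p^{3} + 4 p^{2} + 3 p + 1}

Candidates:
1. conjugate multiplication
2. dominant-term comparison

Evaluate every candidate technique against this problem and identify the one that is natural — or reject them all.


Technique: dominant-term comparison — divide by the highest power of p present: lower-order terms vanish and the dominant ratio remains.
- conjugate multiplication: multiplying by a conjugate would not remove any indeterminacy here.
- dominant-term comparison — applicable, and directly so.


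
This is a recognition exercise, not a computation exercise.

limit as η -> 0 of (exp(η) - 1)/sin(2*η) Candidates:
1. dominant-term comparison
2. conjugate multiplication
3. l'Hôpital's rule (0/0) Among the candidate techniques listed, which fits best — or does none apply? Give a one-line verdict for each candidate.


Verdict: l'Hôpital's rule (0/0) — plug in 0: top and bottom both hit zero, so differentiate each and retry. A local series expansion at the point resolves it as well; the rule is the packaged version of that step.
- dominant-term comparison: no ranking of term growth rates resolves the limit here.
- conjugate multiplication — the conjugate move applies to radical differences, which this is not.
- l'Hôpital's rule (0/0): yes — fits the structure here.


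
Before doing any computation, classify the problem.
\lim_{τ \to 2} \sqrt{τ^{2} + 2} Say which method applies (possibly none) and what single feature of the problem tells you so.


Best approach: no special technique — no vanishing denominator and no indeterminate clash at the point — evaluation is immediate.


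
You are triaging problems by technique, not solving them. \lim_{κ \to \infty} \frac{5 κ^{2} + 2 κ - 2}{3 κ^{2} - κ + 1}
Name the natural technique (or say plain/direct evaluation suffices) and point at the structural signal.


Best approach: dominant-term comparison — at large κ only the top-degree terms survive; compare the leading terms and the limit falls out. l'Hôpital's at-infinity variant applies to the expression viewed as a single quotient; the leading-term comparison is the direct route.


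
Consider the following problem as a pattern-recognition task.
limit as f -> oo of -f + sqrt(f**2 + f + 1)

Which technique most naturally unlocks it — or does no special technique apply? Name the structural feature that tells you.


Best approach: conjugate multiplication — neither sqrt(f**2 + f + 1) nor f converges alone, so rewrite their difference as a conjugate-rationalized quotient first.


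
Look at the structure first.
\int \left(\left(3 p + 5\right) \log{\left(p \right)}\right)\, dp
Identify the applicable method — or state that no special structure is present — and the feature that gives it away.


Diagnosis: integration by parts — the logarithm \log{\left(p \right)} has no power-rule antiderivative to read off directly, but its derivative is algebraic — so differentiate \log{\left(p \right)} and integrate the polynomial factor 3 p + 5.


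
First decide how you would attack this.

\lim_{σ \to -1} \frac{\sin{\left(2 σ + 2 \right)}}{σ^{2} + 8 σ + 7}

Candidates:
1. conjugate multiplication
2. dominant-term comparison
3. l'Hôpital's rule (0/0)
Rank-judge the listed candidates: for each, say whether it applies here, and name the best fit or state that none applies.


Diagnosis: l'Hôpital's rule (0/0) — substituting -1 gives 0 over 0; differentiate top and bottom once and re-evaluate. The standard small-argument limits would also carry it; the rule is the systematic route.
- conjugate multiplication — multiplying by a conjugate would not remove any indeterminacy here.
- dominant-term comparison: no dominant-degree comparison decides it.
- l'Hôpital's rule (0/0): yes — fits the structure here.


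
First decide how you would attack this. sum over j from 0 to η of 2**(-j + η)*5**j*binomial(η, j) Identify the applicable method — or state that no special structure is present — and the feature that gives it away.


Method: the binomial theorem — the binomial coefficients weight matched powers of 5 and 2, which is exactly the expansion of a binomial power.


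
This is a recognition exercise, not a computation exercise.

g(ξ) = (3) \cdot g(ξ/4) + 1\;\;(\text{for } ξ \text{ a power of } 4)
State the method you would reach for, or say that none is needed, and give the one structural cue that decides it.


Method: the master substitution — the argument shrinks by the factor 4, so measure the index on a logarithmic scale and the recursion becomes a shift.


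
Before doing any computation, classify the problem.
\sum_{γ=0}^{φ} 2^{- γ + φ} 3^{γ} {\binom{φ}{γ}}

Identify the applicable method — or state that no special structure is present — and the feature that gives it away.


Diagnosis: the binomial theorem — binomial coefficients against complementary powers of 3 and 2: recognize the binomial expansion and resum.


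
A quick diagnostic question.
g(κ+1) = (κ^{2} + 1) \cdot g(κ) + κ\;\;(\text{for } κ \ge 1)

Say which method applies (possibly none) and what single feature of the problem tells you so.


Diagnosis: a summation factor — rescale the sequence by the product of the weights κ^{2} + 1 so far — the recurrence collapses to a plain running sum.


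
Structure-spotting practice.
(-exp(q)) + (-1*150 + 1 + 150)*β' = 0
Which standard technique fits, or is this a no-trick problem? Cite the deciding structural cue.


Best approach: no special technique — the slope is a pure function of q; integrate both sides and be done.


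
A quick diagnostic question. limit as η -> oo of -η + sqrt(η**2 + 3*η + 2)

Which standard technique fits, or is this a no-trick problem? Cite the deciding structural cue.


Best approach: conjugate multiplication — divergence minus divergence hides a finite answer — expose it by pairing sqrt(η**2 + 3*η + 2) - η with its conjugate.


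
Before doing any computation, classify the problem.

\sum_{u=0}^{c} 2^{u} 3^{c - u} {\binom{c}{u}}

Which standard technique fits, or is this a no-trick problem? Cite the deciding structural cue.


Best approach: the binomial theorem — the binomial coefficients weight matched powers of 2 and 3, which is exactly the expansion of a binomial power.


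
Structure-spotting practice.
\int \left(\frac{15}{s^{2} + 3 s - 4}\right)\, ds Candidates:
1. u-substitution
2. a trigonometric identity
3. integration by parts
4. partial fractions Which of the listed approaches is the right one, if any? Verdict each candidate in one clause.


Verdict: partial fractions — the factorization of s^{2} + 3 s - 4 is the whole battle; after it, each term is a table integral.
- u-substitution — no subexpression of the integrand pairs with its own derivative as a factor — individual terms may offer their own substitutions, but any change of variable covering the whole integral would have to be constructed from outside the expression.
- a trigonometric identity: no sine or cosine appears, so there is nothing for a trigonometric identity to act on.
- integration by parts — there is no nonconstant-polynomial-times-kernel split with an exp, sine, cosine (degree-1 argument), or logarithm partner.
- partial fractions: applies; the problem has the shape this method handles.


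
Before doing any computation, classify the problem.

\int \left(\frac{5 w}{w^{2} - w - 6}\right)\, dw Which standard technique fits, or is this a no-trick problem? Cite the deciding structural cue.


Best approach: partial fractions — the bottom, w^{2} - w - 6, comes apart into simple factors, and a proper rational function over split factors decomposes.


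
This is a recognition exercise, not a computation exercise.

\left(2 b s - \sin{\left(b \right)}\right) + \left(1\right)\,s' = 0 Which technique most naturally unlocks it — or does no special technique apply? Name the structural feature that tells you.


Verdict: a linear integrating factor — the unknown enters only to the first power against a nonzero forcing term — the integrating-factor template applies directly.


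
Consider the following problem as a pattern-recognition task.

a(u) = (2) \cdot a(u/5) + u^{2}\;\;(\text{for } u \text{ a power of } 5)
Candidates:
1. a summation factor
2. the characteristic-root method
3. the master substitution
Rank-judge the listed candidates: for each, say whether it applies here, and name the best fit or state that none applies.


Best approach: the master substitution — treat m = log base 5 of u as the new clock: one recursion step advances m by one while u scales by 5.
- a summation factor — the recursion divides its index rather than shifting it — there is no previous-term chain for a summation factor to telescope.
- the characteristic-root method: the recursion divides its index rather than shifting it — outside the constant-shift family the root method covers.
- the master substitution: yes, a natural case for it.


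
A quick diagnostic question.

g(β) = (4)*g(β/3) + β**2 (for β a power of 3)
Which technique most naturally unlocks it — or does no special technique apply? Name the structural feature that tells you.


Verdict: the master substitution — treat m = log base 3 of β as the new clock: one recursion step advances m by one while β scales by 3.


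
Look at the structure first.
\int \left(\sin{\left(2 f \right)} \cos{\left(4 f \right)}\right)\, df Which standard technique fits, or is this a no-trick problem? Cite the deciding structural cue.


Method: a trigonometric identity — distinct frequencies under one product (\sin{\left(2 f \right)} \cos{\left(4 f \right)}): the product-to-sum identity is the systematic route to an integrable form.


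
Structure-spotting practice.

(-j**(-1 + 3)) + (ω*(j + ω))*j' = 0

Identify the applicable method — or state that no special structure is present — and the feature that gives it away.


Technique: the homogeneous substitution — the slope's numerator and denominator share total degree; set v = j/ω and the equation drops to separable form. This can also be massaged into Bernoulli form (the roles of the variables may need exchanging); the homogeneous substitution avoids that setup.


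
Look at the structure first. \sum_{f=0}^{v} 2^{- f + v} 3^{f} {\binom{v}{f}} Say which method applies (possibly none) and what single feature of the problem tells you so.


Technique: the binomial theorem — terms weighting {\binom{v}{f}} against matched powers of 3 and 2 reassemble into (3 + 2)^v by the binomial theorem.


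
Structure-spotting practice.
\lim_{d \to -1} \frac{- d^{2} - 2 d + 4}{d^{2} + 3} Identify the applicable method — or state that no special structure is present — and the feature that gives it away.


Best approach: no special technique — the function is continuous at -1; evaluation is itself the limit, no machinery required.


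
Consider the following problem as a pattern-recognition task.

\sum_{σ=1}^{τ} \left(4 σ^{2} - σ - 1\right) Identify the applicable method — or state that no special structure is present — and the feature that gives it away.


Verdict: no special technique — this is bookkeeping, not technique: standard formulas for sums of constant-multiple powers of σ apply termwise.


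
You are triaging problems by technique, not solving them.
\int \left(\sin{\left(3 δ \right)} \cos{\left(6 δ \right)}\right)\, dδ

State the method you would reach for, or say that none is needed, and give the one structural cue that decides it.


Technique: a trigonometric identity — the identity turns \sin{\left(3 δ \right)} \cos{\left(6 δ \right)} into two lone cosines/sines, each trivially integrable.


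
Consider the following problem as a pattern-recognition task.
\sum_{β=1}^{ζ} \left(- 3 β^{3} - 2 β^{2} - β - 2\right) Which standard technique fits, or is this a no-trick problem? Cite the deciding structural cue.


Method: no special technique — Faulhaber territory: sum each constant-multiple power of β with its closed-form formula, no trick required.


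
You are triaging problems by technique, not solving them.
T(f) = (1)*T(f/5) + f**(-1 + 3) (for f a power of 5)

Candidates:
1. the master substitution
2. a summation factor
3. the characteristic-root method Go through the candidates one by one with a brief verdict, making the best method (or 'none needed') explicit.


Diagnosis: the master substitution — index division is the fingerprint: f/5 in the recursive call means substitute f = 5^m.
- the master substitution — yes — fits the structure here.
- a summation factor — the recursion divides its index rather than shifting it — there is no previous-term chain for a summation factor to telescope.
- the characteristic-root method: a divided-index call is not the fixed-shift linear shape that characteristic roots solve.


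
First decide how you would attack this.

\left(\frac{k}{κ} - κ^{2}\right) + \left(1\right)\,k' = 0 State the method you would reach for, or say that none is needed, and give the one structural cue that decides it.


Method: a linear integrating factor — linear in the unknown with genuine forcing: multiply through by the exponential of the integrated coefficient and the left side closes into one derivative.


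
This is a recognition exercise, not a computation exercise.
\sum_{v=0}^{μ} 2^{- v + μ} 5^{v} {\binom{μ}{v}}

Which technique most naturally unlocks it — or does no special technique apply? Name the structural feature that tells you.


Verdict: the binomial theorem — {\binom{μ}{v}} weighting matched powers of 5 and 2 is the expanded form of (5 + 2)^μ — fold it back up.


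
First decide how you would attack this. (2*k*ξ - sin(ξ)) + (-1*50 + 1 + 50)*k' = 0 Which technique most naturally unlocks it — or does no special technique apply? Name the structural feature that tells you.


Best approach: a linear integrating factor — linear in the unknown with genuine forcing: multiply through by the exponential of the integrated coefficient and the left side closes into one derivative.


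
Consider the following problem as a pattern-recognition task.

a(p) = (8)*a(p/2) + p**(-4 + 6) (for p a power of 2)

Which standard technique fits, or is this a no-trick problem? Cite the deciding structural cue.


Technique: the master substitution — the call at p/2 makes this multiplicative recursion; the master-style substitution converts it to additive.


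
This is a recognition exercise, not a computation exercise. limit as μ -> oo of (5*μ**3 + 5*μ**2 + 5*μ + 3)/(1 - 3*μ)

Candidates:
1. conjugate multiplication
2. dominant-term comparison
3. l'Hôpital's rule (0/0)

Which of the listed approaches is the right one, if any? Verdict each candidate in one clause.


Diagnosis: dominant-term comparison — divide by the highest power of μ present: lower-order terms vanish and the dominant ratio remains.
- conjugate multiplication: the conjugate move applies to radical differences, which this is not.
- dominant-term comparison: applicable, and directly so.
- l'Hôpital's rule (0/0) — no 0/0 form appears: written as one quotient, top and bottom both grow without bound, and the ratio is decided by their leading terms.


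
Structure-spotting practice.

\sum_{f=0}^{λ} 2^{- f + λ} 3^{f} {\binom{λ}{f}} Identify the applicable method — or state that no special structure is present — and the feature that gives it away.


Best approach: the binomial theorem — the binomial coefficients weight matched powers of 3 and 2, which is exactly the expansion of a binomial power.


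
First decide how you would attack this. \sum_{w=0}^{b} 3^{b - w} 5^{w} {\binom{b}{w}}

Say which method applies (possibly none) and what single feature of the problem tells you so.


Method: the binomial theorem — {\binom{b}{w}} weighting matched powers of 5 and 3 is the expanded form of (5 + 3)^b — fold it back up.


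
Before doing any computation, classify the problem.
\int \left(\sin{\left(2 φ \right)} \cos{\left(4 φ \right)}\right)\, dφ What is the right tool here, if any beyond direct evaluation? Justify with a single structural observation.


Diagnosis: a trigonometric identity — distinct frequencies under one product (\sin{\left(2 φ \right)} \cos{\left(4 φ \right)}): the product-to-sum identity is the systematic route to an integrable form.


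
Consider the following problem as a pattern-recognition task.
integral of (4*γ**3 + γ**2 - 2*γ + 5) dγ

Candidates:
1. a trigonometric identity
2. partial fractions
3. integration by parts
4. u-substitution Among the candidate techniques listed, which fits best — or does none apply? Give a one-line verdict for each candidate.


Technique: no special technique — nothing composite, nothing rational, nothing trigonometric — each constant-multiple power of γ integrates by the power rule alone.
- a trigonometric identity: no sine or cosine appears, so there is nothing for a trigonometric identity to act on.
- partial fractions: the expression is not a ratio of polynomials that decomposes further.
- integration by parts — splitting off a factor buys nothing — the integrand integrates directly without parts.
- u-substitution — any workable substitution here is cosmetic — the integrand is already in directly integrable form.


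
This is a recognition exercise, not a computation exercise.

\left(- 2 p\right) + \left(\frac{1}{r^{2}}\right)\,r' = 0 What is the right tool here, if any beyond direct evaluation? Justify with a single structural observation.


Method: separation of variables — separating collects all r-dependence with the derivative and leaves all p-dependence opposite: variables separate. One could also solve this as an exact equation; with each coefficient in its own variable, separating is the same work with fewer steps.


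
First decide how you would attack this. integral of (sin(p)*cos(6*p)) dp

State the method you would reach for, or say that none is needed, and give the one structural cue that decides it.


Best approach: a trigonometric identity — the identity turns sin(p)*cos(6*p) into two lone cosines/sines, each trivially integrable.


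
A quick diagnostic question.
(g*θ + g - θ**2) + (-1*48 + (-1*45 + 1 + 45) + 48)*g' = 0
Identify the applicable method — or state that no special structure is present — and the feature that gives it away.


Best approach: a linear integrating factor — the unknown enters only to the first power against a nonzero forcing term — the integrating-factor template applies directly.


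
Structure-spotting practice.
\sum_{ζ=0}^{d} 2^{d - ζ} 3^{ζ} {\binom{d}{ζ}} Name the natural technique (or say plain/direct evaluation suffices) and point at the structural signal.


Technique: the binomial theorem — terms weighting {\binom{d}{ζ}} against matched powers of 3 and 2 reassemble into (3 + 2)^d by the binomial theorem.


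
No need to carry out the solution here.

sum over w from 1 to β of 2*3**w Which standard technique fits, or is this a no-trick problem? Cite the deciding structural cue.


Method: the geometric series formula — consecutive terms stand in a fixed index-free ratio — the geometric sum formula closes it.


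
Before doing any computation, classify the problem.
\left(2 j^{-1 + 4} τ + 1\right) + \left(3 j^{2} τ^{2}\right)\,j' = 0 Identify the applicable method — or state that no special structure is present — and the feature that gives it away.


Technique: the exact-equation method — because the two cross partials coincide, the form is conservative as written — recover its potential in (τ, j).


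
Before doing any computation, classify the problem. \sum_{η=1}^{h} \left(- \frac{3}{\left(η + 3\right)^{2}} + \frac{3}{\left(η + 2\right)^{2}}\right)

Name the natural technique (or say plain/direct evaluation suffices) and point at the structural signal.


Verdict: telescoping — the generic term is a one-step difference of \frac{3}{\left(η + 2\right)^{2}}, so partial sums shortcut to endpoint evaluation.


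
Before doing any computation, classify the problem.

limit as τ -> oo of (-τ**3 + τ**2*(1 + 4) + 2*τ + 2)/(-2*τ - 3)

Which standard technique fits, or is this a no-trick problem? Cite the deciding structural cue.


Method: dominant-term comparison — as τ grows, only the highest-degree terms matter — compare leading terms and read the limit off. As a single quotient, the ∞/∞ shape would yield to repeated differentiation as well — the growth comparison gets there in one look.


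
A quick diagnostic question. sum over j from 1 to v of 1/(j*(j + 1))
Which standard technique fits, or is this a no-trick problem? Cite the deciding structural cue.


Method: telescoping — integer-spaced poles in 1/(j*(j + 1)) are the telescoping signature in disguise.


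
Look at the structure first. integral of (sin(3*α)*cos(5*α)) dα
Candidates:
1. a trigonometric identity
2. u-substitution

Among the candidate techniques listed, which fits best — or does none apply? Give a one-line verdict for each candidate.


Verdict: a trigonometric identity — two sinusoids at different rates multiply in sin(3*α)*cos(5*α); the product-to-sum identity uncouples them.
- a trigonometric identity — applies; the problem has the shape this method handles.
- u-substitution: no subexpression of the integrand serves as a whole-integral substitution inner — individual terms may offer their own, but none carries its derivative as a factor of the full integrand; a working change of variable would have to be constructed from outside the expression.


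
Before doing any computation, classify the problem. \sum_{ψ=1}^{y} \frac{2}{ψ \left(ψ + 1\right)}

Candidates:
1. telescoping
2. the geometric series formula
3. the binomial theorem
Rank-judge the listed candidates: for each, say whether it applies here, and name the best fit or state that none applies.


Technique: telescoping — rewrite \frac{2}{ψ \left(ψ + 1\right)} as simple fractions and successive terms eat each other — only the edges survive.
- telescoping — yes — fits the structure here.
- the geometric series formula — the ratio of consecutive terms depends on the index.
- the binomial theorem — the terms lack the binomial-coefficient-weighted complementary-power pattern of an expansion.


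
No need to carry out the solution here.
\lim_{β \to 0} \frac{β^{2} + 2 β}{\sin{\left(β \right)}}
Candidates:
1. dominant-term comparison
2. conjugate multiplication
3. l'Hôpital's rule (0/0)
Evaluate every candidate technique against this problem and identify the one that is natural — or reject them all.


Diagnosis: l'Hôpital's rule (0/0) — numerator and denominator both vanish at 0 — a genuine 0/0 form, which is exactly when l'Hôpital applies. The standard small-argument limits would also carry it; the rule is the systematic route.
- dominant-term comparison: no ranking of term growth rates resolves the limit here.
- conjugate multiplication: rationalization has no target — no divergent radical difference appears.
- l'Hôpital's rule (0/0): yes, a natural case for it.


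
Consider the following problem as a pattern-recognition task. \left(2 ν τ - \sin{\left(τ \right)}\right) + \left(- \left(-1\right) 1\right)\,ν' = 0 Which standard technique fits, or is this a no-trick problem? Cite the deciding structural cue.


Best approach: a linear integrating factor — the unknown enters only to the first power against a nonzero forcing term — the integrating-factor template applies directly.


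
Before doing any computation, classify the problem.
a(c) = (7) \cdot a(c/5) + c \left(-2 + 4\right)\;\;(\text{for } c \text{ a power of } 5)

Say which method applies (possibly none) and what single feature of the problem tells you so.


Method: the master substitution — the argument shrinks by the factor 5, so measure the index on a logarithmic scale and the recursion becomes a shift.


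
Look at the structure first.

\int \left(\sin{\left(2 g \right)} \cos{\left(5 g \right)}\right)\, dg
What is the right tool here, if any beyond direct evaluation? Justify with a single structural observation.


Technique: a trigonometric identity — apply product-to-sum to \sin{\left(2 g \right)} \cos{\left(5 g \right)}: two clean single-angle terms replace one awkward product.


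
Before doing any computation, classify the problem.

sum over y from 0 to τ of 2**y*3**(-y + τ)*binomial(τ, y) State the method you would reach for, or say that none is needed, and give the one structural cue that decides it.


Technique: the binomial theorem — terms weighting binomial(τ, y) against matched powers of 2 and 3 reassemble into (2 + 3)^τ by the binomial theorem.


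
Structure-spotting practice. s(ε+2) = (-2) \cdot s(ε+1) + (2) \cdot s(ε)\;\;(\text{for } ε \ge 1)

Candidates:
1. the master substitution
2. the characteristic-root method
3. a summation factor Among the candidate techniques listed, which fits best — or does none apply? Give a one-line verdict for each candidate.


Method: the characteristic-root method — linear, homogeneous, constant coefficients: solutions of the form r^ε exist — find the roots of the characteristic polynomial.
- the master substitution — no fixed divisor shrinks the index between calls.
- the characteristic-root method — yes — fits the structure here.
- a summation factor — the recurrence reaches back more than one step, outside the first-order family a summation factor normalizes.


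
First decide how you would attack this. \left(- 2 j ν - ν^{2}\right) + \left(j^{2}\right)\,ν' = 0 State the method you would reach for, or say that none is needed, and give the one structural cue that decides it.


Verdict: the homogeneous substitution — the slope's numerator and denominator have matching total degree, so it depends only on ν/j and the ratio substitution collapses it. A Bernoulli substitution is a fair alternative on this equation directly; the homogeneous reading takes it as given.


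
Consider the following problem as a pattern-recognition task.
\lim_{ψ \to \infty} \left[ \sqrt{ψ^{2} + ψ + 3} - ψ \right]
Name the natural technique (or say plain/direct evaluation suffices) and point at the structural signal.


Method: conjugate multiplication — divergence minus divergence hides a finite answer — expose it by pairing \sqrt{ψ^{2} + ψ + 3} - ψ with its conjugate.


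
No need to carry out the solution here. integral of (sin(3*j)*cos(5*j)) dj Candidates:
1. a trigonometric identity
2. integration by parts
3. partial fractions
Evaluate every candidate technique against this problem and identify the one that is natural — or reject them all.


Method: a trigonometric identity — the product sin(3*j)*cos(5*j) converts to a sum of single-frequency sinusoids via the product-to-sum identity.
- a trigonometric identity: yes, a natural case for it.
- integration by parts: not the natural route: no polynomial-kernel product appears — a recursive parts reduction of the trigonometric product exists, but the identity rewrite is direct.
- partial fractions: there is no rational-function structure to decompose.


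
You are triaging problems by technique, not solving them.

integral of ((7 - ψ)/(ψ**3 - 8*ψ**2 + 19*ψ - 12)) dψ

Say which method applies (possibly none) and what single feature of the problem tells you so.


Best approach: partial fractions — break ψ**3 - 8*ψ**2 + 19*ψ - 12 into its roots and the integral splits into logarithm-sized bites.


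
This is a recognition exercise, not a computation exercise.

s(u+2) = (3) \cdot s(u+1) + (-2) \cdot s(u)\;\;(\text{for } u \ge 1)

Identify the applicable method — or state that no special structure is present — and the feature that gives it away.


Best approach: the characteristic-root method — linear, homogeneous, constant coefficients: solutions of the form r^u exist — find the roots of the characteristic polynomial.


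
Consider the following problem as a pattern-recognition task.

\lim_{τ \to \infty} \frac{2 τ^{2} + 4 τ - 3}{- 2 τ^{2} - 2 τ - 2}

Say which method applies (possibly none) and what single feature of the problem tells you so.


Diagnosis: dominant-term comparison — growth-rate triage: the leading powers of τ decide the limit, everything else is noise. Viewed as a single quotient this is an ∞/∞ form — an at-infinity application of l'Hôpital's rule would also resolve it; comparing leading growth reads the answer without differentiating.
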